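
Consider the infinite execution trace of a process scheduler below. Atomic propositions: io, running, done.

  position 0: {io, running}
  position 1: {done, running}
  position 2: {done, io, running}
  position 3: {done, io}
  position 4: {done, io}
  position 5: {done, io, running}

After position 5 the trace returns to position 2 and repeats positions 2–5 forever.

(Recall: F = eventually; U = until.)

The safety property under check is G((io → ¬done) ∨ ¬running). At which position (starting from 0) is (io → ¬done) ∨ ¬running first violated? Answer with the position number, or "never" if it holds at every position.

2

Check (io → ¬done) ∨ ¬running at each position in order: 0 ✓, 1 ✓.
At position 2 the labels are {done, io, running}, so (io → ¬done) ∨ ¬running is false there. This is the first violation.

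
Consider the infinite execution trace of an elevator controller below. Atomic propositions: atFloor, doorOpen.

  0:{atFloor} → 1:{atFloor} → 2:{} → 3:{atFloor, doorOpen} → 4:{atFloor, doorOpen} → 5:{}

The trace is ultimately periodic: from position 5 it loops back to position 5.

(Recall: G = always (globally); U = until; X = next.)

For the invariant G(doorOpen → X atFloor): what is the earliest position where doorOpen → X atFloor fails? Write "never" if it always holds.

Check doorOpen → X atFloor at each position in order: 0 ✓, 1 ✓, 2 ✓, 3 ✓.
At position 4 the labels are {atFloor, doorOpen} and the next position 5 has {}, so doorOpen → X atFloor is false there. This is the first violation.

4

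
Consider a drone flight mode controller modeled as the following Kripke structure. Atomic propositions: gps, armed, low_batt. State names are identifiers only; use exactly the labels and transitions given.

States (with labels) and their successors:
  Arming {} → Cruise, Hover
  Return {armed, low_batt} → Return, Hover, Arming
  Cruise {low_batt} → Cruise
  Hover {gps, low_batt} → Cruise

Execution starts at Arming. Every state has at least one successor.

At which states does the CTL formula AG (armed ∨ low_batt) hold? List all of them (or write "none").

{Cruise, Hover}

States satisfying armed ∨ low_batt: {Return, Cruise, Hover}.
States satisfying AG (armed ∨ low_batt): {Cruise, Hover}.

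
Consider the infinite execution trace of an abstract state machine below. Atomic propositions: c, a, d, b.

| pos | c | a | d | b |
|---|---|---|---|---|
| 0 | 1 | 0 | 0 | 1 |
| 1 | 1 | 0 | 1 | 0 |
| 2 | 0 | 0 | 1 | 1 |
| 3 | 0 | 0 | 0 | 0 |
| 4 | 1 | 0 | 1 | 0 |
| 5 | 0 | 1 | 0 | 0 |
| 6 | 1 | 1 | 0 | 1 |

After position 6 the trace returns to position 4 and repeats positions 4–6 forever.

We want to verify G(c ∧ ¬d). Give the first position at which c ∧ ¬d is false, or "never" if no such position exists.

1

Check c ∧ ¬d at each position in order: 0 ✓.
At position 1 the labels are {c, d}, so c ∧ ¬d is false there. This is the first violation.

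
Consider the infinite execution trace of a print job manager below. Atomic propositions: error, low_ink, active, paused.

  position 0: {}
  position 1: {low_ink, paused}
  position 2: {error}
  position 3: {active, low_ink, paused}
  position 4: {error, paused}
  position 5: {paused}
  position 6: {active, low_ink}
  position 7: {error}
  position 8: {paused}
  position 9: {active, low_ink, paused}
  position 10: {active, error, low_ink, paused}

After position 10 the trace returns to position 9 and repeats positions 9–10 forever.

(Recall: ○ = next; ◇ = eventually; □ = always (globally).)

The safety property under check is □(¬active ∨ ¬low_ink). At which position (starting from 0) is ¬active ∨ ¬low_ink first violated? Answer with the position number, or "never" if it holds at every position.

3

Check ¬active ∨ ¬low_ink at each position in order: 0 ✓, 1 ✓, 2 ✓.
At position 3 the labels are {active, low_ink, paused}, so ¬active ∨ ¬low_ink is false there. This is the first violation.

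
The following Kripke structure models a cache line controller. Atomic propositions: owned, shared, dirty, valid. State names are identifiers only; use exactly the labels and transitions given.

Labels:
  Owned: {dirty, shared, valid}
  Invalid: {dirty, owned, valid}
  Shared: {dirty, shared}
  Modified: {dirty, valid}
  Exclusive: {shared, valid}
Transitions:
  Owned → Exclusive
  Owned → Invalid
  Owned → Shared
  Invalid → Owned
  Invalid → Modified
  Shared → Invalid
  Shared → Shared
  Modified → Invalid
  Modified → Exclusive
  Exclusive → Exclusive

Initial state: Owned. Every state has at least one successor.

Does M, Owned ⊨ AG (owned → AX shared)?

States satisfying owned → AX shared: {Owned, Shared, Modified, Exclusive}.
States satisfying AG (owned → AX shared): {Exclusive}.
Invalid is reachable from Owned and violates owned → AX shared, so AG fails at Owned.
Owned ∉ Sat(AG (owned → AX shared)).

No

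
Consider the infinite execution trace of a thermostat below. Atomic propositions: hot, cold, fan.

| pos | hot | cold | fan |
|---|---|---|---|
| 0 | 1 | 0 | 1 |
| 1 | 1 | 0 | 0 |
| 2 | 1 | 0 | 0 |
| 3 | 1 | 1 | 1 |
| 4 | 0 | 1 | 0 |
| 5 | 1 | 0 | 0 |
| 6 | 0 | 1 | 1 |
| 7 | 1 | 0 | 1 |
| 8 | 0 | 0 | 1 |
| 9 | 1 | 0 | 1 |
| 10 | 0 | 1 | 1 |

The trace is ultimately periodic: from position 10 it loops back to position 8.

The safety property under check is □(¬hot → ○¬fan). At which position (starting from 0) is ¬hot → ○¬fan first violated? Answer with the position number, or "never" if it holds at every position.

Check ¬hot → ○¬fan at each position in order: 0 ✓, 1 ✓, 2 ✓, 3 ✓, 4 ✓, 5 ✓.
At position 6 the labels are {cold, fan} and the next position 7 has {fan, hot}, so ¬hot → ○¬fan is false there. This is the first violation.

6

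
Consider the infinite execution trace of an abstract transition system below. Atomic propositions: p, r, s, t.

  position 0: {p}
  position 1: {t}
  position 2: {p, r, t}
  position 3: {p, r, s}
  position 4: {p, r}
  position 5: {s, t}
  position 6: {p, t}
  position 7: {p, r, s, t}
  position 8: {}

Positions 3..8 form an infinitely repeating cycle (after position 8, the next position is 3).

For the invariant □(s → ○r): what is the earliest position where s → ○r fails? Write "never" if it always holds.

5

Check s → ○r at each position in order: 0 ✓, 1 ✓, 2 ✓, 3 ✓, 4 ✓.
At position 5 the labels are {s, t} and the next position 6 has {p, t}, so s → ○r is false there. This is the first violation.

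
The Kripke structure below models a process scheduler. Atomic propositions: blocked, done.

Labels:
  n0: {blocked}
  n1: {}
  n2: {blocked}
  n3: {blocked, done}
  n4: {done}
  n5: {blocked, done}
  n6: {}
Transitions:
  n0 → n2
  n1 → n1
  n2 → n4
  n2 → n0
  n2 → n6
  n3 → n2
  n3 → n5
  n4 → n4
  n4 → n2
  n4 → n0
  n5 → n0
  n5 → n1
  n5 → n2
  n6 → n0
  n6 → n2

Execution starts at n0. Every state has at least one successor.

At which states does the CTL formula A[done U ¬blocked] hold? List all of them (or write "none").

{n1, n4, n6}

States satisfying done: {n3, n4, n5}.
States satisfying ¬blocked: {n1, n4, n6}.
States satisfying A[done U ¬blocked]: {n1, n4, n6}.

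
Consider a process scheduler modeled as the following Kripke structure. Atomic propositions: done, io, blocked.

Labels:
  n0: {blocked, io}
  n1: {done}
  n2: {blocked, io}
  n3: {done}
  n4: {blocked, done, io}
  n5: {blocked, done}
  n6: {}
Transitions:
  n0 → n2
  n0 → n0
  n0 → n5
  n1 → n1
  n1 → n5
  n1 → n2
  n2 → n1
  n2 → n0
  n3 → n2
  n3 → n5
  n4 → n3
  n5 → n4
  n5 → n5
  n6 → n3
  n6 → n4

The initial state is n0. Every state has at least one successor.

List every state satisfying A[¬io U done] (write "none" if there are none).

{n1, n3, n4, n5, n6}

States satisfying ¬io: {n1, n3, n5, n6}.
States satisfying done: {n1, n3, n4, n5}.
States satisfying A[¬io U done]: {n1, n3, n4, n5, n6}.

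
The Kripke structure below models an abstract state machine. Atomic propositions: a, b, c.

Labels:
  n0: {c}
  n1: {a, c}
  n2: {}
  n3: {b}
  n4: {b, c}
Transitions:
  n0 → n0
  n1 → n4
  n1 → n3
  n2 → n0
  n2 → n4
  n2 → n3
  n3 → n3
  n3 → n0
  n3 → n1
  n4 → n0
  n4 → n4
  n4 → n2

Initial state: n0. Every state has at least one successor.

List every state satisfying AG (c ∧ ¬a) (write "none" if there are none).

States satisfying c ∧ ¬a: {n0, n4}.
States satisfying AG (c ∧ ¬a): {n0}.

{n0}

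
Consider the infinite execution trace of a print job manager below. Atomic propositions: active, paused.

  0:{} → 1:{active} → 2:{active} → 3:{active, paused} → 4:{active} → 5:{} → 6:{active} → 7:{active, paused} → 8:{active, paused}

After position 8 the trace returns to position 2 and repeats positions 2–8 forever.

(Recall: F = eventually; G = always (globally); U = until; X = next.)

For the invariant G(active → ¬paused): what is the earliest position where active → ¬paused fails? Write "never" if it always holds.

Check active → ¬paused at each position in order: 0 ✓, 1 ✓, 2 ✓.
At position 3 the labels are {active, paused}, so active → ¬paused is false there. This is the first violation.

3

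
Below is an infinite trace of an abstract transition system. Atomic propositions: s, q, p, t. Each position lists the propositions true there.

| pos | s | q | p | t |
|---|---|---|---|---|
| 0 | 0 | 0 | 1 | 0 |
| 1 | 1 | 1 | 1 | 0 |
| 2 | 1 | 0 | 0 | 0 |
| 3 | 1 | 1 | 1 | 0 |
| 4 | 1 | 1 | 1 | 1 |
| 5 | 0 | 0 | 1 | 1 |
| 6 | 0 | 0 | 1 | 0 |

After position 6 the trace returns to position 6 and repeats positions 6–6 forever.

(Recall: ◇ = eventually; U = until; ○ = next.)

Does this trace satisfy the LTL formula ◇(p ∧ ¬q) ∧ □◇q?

p ∧ ¬q holds at position 0, which is reachable from 0, so ◇(p ∧ ¬q) holds.
◇q must hold at every position from 0 onward. It fails at position 5, so □◇q is false.
At position 0: ◇(p ∧ ¬q) is true; □◇q is false; so ◇(p ∧ ¬q) ∧ □◇q is false.

No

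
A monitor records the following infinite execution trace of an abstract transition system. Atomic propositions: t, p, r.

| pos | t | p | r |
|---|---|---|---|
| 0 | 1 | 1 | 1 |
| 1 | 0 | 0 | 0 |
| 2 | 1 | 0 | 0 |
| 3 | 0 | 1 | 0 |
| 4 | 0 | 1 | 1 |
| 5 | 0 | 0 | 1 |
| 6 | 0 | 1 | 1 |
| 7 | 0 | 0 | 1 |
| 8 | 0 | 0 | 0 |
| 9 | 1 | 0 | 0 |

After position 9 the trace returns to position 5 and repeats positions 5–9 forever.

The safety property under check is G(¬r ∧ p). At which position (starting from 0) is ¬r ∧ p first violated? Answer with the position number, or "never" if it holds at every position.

0

At position 0 the labels are {p, r, t}, so ¬r ∧ p is false there. This is the first violation.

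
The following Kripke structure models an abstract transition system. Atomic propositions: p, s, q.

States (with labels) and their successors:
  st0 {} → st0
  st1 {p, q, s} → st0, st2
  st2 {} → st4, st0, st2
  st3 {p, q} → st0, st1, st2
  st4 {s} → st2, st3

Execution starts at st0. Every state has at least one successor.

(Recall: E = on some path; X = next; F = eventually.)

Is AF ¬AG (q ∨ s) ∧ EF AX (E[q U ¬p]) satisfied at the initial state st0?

States satisfying ¬AG (q ∨ s): {st0, st1, st2, st3, st4}.
States satisfying AF ¬AG (q ∨ s): {st0, st1, st2, st3, st4}.
States satisfying AX (E[q U ¬p]): {st0, st1, st2, st3, st4}.
States satisfying EF AX (E[q U ¬p]): {st0, st1, st2, st3, st4}.
States satisfying AF ¬AG (q ∨ s) ∧ EF AX (E[q U ¬p]): {st0, st1, st2, st3, st4}.
st0 ∈ Sat(AF ¬AG (q ∨ s) ∧ EF AX (E[q U ¬p])).

Holds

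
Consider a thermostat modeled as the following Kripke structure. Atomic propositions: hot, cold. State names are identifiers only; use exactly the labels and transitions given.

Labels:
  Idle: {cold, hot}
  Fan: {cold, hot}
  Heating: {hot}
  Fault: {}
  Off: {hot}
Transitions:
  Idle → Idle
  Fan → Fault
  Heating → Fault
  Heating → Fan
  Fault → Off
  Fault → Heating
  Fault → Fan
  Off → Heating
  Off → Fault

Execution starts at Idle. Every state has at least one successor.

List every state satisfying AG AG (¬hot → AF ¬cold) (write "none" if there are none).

States satisfying AG (¬hot → AF ¬cold): {Idle, Fan, Heating, Fault, Off}.
States satisfying AG AG (¬hot → AF ¬cold): {Idle, Fan, Heating, Fault, Off}.

{Idle, Fan, Heating, Fault, Off}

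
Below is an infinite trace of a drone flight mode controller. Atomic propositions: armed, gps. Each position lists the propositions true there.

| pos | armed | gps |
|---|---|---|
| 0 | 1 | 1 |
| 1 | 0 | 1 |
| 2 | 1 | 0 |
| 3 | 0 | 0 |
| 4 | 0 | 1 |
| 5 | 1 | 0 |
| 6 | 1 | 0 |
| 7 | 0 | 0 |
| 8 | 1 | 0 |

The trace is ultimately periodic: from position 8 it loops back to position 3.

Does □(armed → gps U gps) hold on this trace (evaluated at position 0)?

No

armed → gps U gps must hold at every position from 0 onward. It fails at position 2, so □(armed → gps U gps) is false.
Positions where armed holds: 0, 2, 5, 6, 8.
Check gps U gps at each: 0→ok, 2→fails, 5→fails, 6→fails, 8→fails.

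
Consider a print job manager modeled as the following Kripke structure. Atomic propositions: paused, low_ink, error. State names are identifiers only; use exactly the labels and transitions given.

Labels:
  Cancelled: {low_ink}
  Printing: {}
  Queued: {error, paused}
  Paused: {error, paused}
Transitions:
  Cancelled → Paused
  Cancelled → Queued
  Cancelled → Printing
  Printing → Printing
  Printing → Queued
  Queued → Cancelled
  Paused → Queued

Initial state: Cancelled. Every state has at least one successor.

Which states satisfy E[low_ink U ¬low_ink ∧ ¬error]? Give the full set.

States satisfying low_ink: {Cancelled}.
States satisfying ¬low_ink ∧ ¬error: {Printing}.
States satisfying E[low_ink U ¬low_ink ∧ ¬error]: {Cancelled, Printing}.

{Cancelled, Printing}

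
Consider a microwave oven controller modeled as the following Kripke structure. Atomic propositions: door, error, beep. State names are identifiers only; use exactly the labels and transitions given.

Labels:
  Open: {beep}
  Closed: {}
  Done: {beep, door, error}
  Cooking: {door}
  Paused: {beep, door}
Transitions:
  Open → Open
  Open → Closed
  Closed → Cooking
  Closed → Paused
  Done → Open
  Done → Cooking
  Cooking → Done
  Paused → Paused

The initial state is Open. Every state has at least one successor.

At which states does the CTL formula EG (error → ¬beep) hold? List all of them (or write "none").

{Open, Closed, Paused}

States satisfying error → ¬beep: {Open, Closed, Cooking, Paused}.
States satisfying EG (error → ¬beep): {Open, Closed, Paused}.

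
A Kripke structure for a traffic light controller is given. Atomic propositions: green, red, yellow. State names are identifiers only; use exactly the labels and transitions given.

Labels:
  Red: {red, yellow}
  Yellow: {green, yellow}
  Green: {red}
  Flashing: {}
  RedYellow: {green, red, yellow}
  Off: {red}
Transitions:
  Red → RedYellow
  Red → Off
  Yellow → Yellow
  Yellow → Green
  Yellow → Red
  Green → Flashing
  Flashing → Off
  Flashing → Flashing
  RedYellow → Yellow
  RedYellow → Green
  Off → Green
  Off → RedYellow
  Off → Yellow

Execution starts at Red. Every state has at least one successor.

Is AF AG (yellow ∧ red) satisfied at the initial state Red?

No

States satisfying AG (yellow ∧ red): ∅.
States satisfying AF AG (yellow ∧ red): ∅.
There is a path from Red along which AG (yellow ∧ red) never holds.
Red ∉ Sat(AF AG (yellow ∧ red)).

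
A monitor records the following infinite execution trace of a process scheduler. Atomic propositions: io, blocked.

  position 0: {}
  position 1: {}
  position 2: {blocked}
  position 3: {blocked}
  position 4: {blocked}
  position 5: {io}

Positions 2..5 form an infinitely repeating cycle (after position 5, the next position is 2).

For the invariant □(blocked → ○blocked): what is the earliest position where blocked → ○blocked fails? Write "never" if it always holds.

Check blocked → ○blocked at each position in order: 0 ✓, 1 ✓, 2 ✓, 3 ✓.
At position 4 the labels are {blocked} and the next position 5 has {io}, so blocked → ○blocked is false there. This is the first violation.

4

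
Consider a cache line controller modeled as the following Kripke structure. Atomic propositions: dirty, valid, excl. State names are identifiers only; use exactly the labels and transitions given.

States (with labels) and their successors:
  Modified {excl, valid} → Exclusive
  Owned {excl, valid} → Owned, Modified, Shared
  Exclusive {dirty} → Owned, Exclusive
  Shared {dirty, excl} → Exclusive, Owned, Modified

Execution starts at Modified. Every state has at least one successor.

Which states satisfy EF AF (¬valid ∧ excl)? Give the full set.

States satisfying AF (¬valid ∧ excl): {Shared}.
States satisfying EF AF (¬valid ∧ excl): {Modified, Owned, Exclusive, Shared}.

{Modified, Owned, Exclusive, Shared}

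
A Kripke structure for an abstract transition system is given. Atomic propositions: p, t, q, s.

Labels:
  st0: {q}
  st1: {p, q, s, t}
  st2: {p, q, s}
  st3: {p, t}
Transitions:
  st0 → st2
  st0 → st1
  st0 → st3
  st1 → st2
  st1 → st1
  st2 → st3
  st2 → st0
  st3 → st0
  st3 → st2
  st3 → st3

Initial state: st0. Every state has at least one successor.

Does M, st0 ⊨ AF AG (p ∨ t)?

States satisfying AG (p ∨ t): ∅.
States satisfying AF AG (p ∨ t): ∅.
There is a path from st0 along which AG (p ∨ t) never holds.
st0 ∉ Sat(AF AG (p ∨ t)).

Violated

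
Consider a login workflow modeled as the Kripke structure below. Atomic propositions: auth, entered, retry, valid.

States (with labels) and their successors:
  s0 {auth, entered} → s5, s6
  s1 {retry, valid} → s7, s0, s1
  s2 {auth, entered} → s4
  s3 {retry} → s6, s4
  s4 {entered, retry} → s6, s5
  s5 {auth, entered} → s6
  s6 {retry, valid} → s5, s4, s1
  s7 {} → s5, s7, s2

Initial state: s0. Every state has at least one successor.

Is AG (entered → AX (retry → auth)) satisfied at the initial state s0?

States satisfying entered → AX (retry → auth): {s1, s3, s6, s7}.
States satisfying AG (entered → AX (retry → auth)): ∅.
s0 is reachable from s0 and violates entered → AX (retry → auth), so AG fails at s0.
s0 ∉ Sat(AG (entered → AX (retry → auth))).

Violated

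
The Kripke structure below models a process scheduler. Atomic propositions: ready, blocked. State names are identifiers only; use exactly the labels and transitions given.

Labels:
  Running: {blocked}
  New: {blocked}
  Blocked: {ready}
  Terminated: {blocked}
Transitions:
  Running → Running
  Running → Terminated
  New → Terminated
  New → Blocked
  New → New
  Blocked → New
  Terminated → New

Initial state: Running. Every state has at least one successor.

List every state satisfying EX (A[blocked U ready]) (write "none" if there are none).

{New}

States satisfying A[blocked U ready]: {Blocked}.
States satisfying EX (A[blocked U ready]): {New}.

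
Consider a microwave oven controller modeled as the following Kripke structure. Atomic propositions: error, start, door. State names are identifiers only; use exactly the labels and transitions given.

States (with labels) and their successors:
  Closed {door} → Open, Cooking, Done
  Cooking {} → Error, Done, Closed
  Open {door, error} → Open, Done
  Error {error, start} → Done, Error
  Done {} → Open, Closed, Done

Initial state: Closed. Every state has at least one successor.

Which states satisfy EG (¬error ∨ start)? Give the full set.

{Closed, Cooking, Error, Done}

States satisfying ¬error ∨ start: {Closed, Cooking, Error, Done}.
States satisfying EG (¬error ∨ start): {Closed, Cooking, Error, Done}.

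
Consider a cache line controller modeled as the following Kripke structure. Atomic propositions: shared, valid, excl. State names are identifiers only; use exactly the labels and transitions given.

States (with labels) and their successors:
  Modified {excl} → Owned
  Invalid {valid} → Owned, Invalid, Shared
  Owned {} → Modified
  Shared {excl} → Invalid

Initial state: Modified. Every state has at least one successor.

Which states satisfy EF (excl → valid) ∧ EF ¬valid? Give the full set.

{Modified, Invalid, Owned, Shared}

States satisfying excl → valid: {Invalid, Owned}.
States satisfying EF (excl → valid): {Modified, Invalid, Owned, Shared}.
States satisfying ¬valid: {Modified, Owned, Shared}.
States satisfying EF ¬valid: {Modified, Invalid, Owned, Shared}.
States satisfying EF (excl → valid) ∧ EF ¬valid: {Modified, Invalid, Owned, Shared}.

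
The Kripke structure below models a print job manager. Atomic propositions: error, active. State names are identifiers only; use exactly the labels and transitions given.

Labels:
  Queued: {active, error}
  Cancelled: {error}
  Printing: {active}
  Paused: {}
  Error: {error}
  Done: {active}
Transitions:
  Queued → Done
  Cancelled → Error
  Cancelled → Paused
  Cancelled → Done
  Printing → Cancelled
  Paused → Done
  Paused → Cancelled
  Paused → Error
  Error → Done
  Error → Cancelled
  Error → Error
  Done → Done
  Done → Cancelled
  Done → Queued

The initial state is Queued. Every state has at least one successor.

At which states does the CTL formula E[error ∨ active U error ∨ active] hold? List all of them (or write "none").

{Queued, Cancelled, Printing, Error, Done}

States satisfying error ∨ active: {Queued, Cancelled, Printing, Error, Done}.
States satisfying E[error ∨ active U error ∨ active]: {Queued, Cancelled, Printing, Error, Done}.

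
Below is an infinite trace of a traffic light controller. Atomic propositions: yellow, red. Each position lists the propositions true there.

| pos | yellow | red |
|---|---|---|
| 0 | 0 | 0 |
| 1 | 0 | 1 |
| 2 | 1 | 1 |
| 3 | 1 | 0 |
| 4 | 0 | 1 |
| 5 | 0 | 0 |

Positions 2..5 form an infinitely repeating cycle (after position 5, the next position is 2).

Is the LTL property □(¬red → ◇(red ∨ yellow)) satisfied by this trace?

¬red → ◇(red ∨ yellow) holds at every position 0..5, and those are all positions ever visited, so □(¬red → ◇(red ∨ yellow)) holds.
Positions where ¬red holds: 0, 3, 5.
Check ◇(red ∨ yellow) at each: 0→ok, 3→ok, 5→ok.

Satisfied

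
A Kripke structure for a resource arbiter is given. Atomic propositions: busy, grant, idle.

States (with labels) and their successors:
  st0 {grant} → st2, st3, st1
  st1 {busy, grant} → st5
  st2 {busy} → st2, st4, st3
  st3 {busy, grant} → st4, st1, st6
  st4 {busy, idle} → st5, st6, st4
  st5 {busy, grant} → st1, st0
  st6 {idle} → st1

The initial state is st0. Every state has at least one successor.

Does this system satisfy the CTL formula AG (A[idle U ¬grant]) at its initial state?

States satisfying A[idle U ¬grant]: {st2, st4, st6}.
States satisfying AG (A[idle U ¬grant]): ∅.
st0 is reachable from st0 and violates A[idle U ¬grant], so AG fails at st0.
st0 ∉ Sat(AG (A[idle U ¬grant])).

Violated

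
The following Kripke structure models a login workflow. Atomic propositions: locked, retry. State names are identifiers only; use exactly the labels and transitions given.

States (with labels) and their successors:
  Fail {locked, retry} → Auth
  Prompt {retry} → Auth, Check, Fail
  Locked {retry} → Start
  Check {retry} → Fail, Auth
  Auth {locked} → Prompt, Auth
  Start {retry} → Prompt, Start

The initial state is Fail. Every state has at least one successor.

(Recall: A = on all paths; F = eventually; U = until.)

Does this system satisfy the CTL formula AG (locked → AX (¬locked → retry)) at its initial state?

States satisfying locked → AX (¬locked → retry): {Fail, Prompt, Locked, Check, Auth, Start}.
States satisfying AG (locked → AX (¬locked → retry)): {Fail, Prompt, Locked, Check, Auth, Start}.
Every state reachable from Fail satisfies locked → AX (¬locked → retry).
Fail ∈ Sat(AG (locked → AX (¬locked → retry))).

Holds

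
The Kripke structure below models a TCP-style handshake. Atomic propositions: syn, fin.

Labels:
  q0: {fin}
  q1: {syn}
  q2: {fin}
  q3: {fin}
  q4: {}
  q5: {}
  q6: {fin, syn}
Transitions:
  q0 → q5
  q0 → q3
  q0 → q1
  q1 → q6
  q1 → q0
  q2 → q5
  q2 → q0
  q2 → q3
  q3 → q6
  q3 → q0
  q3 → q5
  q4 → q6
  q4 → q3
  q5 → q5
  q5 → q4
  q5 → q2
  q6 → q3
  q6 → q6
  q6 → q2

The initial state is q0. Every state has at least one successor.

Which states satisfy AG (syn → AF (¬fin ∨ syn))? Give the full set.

{q0, q1, q2, q3, q4, q5, q6}

States satisfying syn → AF (¬fin ∨ syn): {q0, q1, q2, q3, q4, q5, q6}.
States satisfying AG (syn → AF (¬fin ∨ syn)): {q0, q1, q2, q3, q4, q5, q6}.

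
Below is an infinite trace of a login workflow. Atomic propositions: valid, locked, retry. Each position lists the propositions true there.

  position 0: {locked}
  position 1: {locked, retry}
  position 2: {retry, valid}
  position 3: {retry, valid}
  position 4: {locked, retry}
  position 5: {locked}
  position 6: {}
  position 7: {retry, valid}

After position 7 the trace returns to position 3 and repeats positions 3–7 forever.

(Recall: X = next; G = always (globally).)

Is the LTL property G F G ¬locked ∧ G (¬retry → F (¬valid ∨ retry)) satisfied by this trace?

Violated

F G ¬locked must hold at every position from 0 onward. It fails at position 0, so G F G ¬locked is false.
¬retry → F (¬valid ∨ retry) holds at every position 0..7, and those are all positions ever visited, so G (¬retry → F (¬valid ∨ retry)) holds.
Positions where ¬retry holds: 0, 5, 6.
Check F (¬valid ∨ retry) at each: 0→ok, 5→ok, 6→ok.
At position 0: G F G ¬locked is false; G (¬retry → F (¬valid ∨ retry)) is true; so G F G ¬locked ∧ G (¬retry → F (¬valid ∨ retry)) is false.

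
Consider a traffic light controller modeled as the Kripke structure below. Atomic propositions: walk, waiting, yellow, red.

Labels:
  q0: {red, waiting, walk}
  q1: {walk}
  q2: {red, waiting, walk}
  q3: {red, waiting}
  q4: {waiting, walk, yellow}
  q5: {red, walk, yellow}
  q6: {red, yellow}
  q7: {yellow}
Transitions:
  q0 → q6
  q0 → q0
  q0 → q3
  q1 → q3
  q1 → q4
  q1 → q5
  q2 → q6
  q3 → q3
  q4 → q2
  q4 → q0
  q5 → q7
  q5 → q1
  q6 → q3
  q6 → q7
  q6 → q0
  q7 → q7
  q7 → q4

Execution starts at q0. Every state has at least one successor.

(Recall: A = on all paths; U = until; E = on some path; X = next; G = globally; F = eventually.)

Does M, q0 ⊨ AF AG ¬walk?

Does not hold

States satisfying AG ¬walk: {q3}.
States satisfying AF AG ¬walk: {q3}.
There is a path from q0 along which AG ¬walk never holds.
q0 ∉ Sat(AF AG ¬walk).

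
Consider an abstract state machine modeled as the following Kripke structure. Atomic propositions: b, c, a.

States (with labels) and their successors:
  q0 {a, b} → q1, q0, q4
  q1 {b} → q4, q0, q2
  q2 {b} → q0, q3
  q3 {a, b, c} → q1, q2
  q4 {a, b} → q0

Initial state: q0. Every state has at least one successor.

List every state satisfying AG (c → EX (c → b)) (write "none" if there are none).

States satisfying c → EX (c → b): {q0, q1, q2, q3, q4}.
States satisfying AG (c → EX (c → b)): {q0, q1, q2, q3, q4}.

{q0, q1, q2, q3, q4}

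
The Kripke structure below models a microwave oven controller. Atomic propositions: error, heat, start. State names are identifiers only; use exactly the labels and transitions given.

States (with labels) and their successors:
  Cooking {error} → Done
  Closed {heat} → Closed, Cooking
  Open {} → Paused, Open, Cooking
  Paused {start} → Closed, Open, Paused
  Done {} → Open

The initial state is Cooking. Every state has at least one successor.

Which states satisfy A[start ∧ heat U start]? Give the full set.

{Paused}

States satisfying start ∧ heat: ∅.
States satisfying start: {Paused}.
States satisfying A[start ∧ heat U start]: {Paused}.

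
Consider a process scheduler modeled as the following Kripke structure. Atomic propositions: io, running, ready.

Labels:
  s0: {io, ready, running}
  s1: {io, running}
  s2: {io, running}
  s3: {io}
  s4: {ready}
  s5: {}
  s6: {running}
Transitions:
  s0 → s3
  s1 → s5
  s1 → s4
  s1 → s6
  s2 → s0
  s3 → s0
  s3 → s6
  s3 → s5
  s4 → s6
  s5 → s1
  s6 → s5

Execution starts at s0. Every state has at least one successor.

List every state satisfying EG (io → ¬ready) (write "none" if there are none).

States satisfying io → ¬ready: {s1, s2, s3, s4, s5, s6}.
States satisfying EG (io → ¬ready): {s1, s3, s4, s5, s6}.

{s1, s3, s4, s5, s6}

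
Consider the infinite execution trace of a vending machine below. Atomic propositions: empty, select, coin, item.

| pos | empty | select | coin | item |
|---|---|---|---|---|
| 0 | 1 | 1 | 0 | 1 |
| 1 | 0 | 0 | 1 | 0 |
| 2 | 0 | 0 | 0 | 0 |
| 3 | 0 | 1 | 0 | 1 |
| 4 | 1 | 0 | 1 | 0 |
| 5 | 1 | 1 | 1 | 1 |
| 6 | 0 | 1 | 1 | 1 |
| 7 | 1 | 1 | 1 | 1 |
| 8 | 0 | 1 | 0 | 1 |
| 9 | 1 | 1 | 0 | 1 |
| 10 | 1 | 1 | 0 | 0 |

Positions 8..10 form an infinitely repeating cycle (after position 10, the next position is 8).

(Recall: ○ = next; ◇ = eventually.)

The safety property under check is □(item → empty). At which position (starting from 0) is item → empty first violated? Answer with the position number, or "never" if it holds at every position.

3

Check item → empty at each position in order: 0 ✓, 1 ✓, 2 ✓.
At position 3 the labels are {item, select}, so item → empty is false there. This is the first violation.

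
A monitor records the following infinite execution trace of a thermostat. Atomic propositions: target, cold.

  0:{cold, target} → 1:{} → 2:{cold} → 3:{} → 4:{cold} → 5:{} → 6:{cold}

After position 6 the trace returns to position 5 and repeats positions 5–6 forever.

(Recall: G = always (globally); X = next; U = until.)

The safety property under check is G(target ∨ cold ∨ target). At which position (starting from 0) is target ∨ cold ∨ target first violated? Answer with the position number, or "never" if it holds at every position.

1

Check target ∨ cold ∨ target at each position in order: 0 ✓.
At position 1 the labels are {}, so target ∨ cold ∨ target is false there. This is the first violation.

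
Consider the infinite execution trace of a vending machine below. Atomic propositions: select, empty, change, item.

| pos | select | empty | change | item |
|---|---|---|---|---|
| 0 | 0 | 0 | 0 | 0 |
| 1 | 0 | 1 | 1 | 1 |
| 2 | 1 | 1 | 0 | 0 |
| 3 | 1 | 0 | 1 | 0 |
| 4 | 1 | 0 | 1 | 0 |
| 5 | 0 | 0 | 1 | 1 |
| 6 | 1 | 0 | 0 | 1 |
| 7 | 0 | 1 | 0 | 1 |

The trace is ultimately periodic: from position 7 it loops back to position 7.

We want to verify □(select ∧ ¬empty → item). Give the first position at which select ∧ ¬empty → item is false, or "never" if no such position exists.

3

Check select ∧ ¬empty → item at each position in order: 0 ✓, 1 ✓, 2 ✓.
At position 3 the labels are {change, select}, so select ∧ ¬empty → item is false there. This is the first violation.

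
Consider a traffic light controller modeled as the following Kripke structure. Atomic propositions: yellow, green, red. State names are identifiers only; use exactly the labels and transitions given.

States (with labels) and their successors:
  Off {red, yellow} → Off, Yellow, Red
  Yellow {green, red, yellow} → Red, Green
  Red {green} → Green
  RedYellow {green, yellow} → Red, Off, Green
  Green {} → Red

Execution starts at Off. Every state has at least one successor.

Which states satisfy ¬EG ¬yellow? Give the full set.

States satisfying ¬yellow: {Red, Green}.
States satisfying EG ¬yellow: {Red, Green}.
States satisfying ¬EG ¬yellow: {Off, Yellow, RedYellow}.

{Off, Yellow, RedYellow}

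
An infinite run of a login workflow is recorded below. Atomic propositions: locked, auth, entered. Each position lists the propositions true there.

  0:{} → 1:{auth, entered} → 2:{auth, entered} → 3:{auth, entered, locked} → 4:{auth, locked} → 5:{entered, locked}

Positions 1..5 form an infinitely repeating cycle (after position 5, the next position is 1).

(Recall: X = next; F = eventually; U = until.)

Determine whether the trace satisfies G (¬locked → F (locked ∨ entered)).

¬locked → F (locked ∨ entered) holds at every position 0..5, and those are all positions ever visited, so G (¬locked → F (locked ∨ entered)) holds.
Positions where ¬locked holds: 0, 1, 2.
Check F (locked ∨ entered) at each: 0→ok, 1→ok, 2→ok.

Yes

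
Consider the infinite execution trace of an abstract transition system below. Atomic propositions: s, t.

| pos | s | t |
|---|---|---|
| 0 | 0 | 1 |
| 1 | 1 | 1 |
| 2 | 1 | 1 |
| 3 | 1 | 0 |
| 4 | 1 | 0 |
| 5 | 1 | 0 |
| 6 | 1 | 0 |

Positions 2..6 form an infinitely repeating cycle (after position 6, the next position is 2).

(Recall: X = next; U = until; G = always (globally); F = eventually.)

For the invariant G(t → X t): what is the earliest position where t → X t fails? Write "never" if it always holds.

Check t → X t at each position in order: 0 ✓, 1 ✓.
At position 2 the labels are {s, t} and the next position 3 has {s}, so t → X t is false there. This is the first violation.

2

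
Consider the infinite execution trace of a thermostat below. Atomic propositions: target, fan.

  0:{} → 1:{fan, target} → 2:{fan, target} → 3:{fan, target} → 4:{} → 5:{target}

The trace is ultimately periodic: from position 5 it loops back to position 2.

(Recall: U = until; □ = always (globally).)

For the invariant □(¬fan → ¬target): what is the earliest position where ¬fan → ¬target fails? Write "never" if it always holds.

Check ¬fan → ¬target at each position in order: 0 ✓, 1 ✓, 2 ✓, 3 ✓, 4 ✓.
At position 5 the labels are {target}, so ¬fan → ¬target is false there. This is the first violation.

5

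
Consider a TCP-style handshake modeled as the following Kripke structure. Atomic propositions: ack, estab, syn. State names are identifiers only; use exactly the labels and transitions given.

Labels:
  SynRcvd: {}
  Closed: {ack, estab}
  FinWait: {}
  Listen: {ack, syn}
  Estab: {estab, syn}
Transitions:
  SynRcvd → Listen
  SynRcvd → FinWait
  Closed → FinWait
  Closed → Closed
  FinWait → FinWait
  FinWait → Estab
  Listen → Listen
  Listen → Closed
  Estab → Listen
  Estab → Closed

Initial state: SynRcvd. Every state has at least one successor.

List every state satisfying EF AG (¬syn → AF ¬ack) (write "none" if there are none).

States satisfying AG (¬syn → AF ¬ack): ∅.
States satisfying EF AG (¬syn → AF ¬ack): ∅.

none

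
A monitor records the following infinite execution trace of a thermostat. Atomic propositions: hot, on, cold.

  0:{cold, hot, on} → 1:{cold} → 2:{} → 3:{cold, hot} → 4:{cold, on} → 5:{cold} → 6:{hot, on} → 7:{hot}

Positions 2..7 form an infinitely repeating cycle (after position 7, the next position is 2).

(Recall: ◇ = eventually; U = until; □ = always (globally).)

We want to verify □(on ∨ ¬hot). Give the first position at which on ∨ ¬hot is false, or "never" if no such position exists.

3

Check on ∨ ¬hot at each position in order: 0 ✓, 1 ✓, 2 ✓.
At position 3 the labels are {cold, hot}, so on ∨ ¬hot is false there. This is the first violation.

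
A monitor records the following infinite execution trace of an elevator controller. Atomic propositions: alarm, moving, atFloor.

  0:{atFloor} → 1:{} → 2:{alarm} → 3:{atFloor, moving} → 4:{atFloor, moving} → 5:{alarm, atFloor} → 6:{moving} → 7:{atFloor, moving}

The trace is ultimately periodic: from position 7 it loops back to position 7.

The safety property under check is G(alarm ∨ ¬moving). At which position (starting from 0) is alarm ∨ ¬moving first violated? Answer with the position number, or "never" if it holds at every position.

3

Check alarm ∨ ¬moving at each position in order: 0 ✓, 1 ✓, 2 ✓.
At position 3 the labels are {atFloor, moving}, so alarm ∨ ¬moving is false there. This is the first violation.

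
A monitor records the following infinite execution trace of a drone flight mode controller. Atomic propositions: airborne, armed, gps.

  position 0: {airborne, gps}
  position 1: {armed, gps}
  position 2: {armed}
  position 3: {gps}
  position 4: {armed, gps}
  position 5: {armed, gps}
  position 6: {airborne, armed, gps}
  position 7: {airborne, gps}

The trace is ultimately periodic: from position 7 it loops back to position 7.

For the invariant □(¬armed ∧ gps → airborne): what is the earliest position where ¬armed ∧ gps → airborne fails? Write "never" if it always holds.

3

Check ¬armed ∧ gps → airborne at each position in order: 0 ✓, 1 ✓, 2 ✓.
At position 3 the labels are {gps}, so ¬armed ∧ gps → airborne is false there. This is the first violation.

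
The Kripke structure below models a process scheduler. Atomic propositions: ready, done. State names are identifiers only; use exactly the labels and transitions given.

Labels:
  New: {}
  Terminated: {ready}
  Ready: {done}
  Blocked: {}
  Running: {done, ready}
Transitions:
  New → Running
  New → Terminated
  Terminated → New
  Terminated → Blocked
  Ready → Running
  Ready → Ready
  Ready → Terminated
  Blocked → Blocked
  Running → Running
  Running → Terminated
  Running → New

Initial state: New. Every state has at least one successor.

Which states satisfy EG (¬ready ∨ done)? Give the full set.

{New, Ready, Blocked, Running}

States satisfying ¬ready ∨ done: {New, Ready, Blocked, Running}.
States satisfying EG (¬ready ∨ done): {New, Ready, Blocked, Running}.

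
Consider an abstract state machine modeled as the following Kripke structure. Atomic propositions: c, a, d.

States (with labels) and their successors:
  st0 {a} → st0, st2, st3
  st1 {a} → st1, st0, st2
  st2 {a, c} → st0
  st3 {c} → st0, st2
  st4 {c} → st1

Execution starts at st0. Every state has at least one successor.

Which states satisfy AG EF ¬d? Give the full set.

{st0, st1, st2, st3, st4}

States satisfying EF ¬d: {st0, st1, st2, st3, st4}.
States satisfying AG EF ¬d: {st0, st1, st2, st3, st4}.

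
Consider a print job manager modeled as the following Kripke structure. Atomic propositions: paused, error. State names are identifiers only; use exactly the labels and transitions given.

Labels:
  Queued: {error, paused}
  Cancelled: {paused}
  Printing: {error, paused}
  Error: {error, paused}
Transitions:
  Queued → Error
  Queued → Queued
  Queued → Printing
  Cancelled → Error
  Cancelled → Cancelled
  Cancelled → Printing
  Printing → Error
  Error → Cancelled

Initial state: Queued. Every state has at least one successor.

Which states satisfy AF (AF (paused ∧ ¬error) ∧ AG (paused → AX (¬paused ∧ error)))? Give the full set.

States satisfying AF (AF (paused ∧ ¬error) ∧ AG (paused → AX (¬paused ∧ error))): ∅.

none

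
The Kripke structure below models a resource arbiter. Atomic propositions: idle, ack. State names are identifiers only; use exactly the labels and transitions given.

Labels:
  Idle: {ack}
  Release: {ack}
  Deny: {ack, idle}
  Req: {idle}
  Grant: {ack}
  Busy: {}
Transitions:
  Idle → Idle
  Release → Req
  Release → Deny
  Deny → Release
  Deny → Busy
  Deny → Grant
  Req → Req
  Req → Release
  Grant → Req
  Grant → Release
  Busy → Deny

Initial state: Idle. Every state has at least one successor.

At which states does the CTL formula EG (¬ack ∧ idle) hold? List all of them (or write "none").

{Req}

States satisfying ¬ack ∧ idle: {Req}.
States satisfying EG (¬ack ∧ idle): {Req}.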